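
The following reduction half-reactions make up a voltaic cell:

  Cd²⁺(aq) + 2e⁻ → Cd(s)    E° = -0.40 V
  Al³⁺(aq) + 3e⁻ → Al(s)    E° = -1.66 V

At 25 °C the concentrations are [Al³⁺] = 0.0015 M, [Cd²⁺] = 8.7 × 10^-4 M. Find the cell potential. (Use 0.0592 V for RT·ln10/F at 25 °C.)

The Cd²⁺/Cd couple has the higher reduction potential and acts as the cathode, so E°_cell = -0.40 − (-1.66) = 1.26 V.
Balancing electrons gives n = 6; the reaction quotient is Q = [Al³⁺]^2/[Cd²⁺]^3 = 3420.
At 25 °C, E = E° − (0.0592/n) log Q = 1.26 − (0.0592/6)(3.534) = 1.260 − 0.035 = 1.225 V.

1.23 V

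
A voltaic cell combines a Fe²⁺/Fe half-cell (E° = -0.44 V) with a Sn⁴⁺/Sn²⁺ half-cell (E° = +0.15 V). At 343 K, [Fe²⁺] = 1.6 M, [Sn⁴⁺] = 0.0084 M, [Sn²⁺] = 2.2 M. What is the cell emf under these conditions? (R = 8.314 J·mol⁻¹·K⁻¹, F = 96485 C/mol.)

The Sn⁴⁺/Sn²⁺ couple has the higher reduction potential and acts as the cathode, so E°_cell = +0.15 − (-0.44) = 0.59 V.
Balancing electrons gives n = 2; the reaction quotient is Q = [Fe²⁺]·[Sn²⁺]/[Sn⁴⁺] = 419.
E = E° − (RT/nF) ln Q = 0.59 − (8.314×343)/(2×96485) × (6.038) = 0.590 − 0.089 = 0.501 V.

0.501 V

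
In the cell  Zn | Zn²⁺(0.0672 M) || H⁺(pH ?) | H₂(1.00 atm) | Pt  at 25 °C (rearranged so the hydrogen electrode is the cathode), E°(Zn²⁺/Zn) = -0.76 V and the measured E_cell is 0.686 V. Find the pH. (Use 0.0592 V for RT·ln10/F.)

E°_cell = 0.76 V and n = 2.
log Q = n(E° − E)/0.0592 = 2×(0.76 − 0.686)/0.0592 = 2.500.
With Q = [Zn²⁺]·P(H₂) / [H⁺]^2, solving for [H⁺] gives log[H⁺] = -1.836, so pH = 1.84.

pH = 1.84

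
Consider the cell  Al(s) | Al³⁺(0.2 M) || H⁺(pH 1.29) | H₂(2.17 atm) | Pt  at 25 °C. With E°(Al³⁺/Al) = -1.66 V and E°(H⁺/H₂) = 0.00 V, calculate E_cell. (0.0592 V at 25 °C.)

1.59 V

The hydrogen couple is the cathode, so E°_cell = 1.66 V; n = 6.
[H⁺] = 10^(−1.29) = 0.051 M, and Q = [Al³⁺]^2·P(H₂)^3 / [H⁺]^6 = 2.25 × 10^7.
E = E° − (0.0592/6) log Q = 1.66 − (0.0592/6)(7.351) = 1.587 V.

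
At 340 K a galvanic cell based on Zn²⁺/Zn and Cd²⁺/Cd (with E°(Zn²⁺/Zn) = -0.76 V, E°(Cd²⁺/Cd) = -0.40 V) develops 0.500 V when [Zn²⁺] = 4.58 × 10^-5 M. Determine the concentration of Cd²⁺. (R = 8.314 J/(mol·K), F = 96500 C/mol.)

0.65 M

From the Nernst equation, ln Q = nF(E° − E)/RT = 2×96500×(0.36 − 0.500)/(8.314×340) = -9.559, so Q = 7.06 × 10^-5.
With Q = [Zn²⁺]/[Cd²⁺] and the known concentrations, [Cd²⁺] in the denominator gives [Cd²⁺] = 0.65 M.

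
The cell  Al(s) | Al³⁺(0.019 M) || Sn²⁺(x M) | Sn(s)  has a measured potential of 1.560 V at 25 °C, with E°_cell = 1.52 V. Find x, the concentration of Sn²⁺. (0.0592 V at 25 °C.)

From the Nernst equation, log Q = n(E° − E)/0.0592 = 6(1.52 − 1.560)/0.0592 = -4.054, so Q = 8.83 × 10^-5.
With Q = [Al³⁺]^2/[Sn²⁺]^3 and the known concentrations, [Sn²⁺]^3 in the denominator gives [Sn²⁺] = 1.6 M.

1.6 M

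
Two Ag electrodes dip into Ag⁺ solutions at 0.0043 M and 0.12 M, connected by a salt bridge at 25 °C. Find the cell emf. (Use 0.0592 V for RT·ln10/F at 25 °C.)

0.086 V

Both half-cells are Ag⁺/Ag, so E°_cell = 0. The concentrated side is the cathode; the cell reaction moves Ag⁺ from high to low concentration with n = 1.
Q = [Ag⁺]_dilute/[Ag⁺]_conc = 0.0043/0.12 = 0.0358.
E = 0 − (0.0592/1) log Q = −(0.0592/1)(-1.446) = 0.0856 V.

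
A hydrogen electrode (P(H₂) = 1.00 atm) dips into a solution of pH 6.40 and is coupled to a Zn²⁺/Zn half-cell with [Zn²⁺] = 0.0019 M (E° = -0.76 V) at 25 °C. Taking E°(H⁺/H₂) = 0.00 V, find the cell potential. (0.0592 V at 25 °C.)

0.46 V

The hydrogen couple is the cathode, so E°_cell = 0.76 V; n = 2.
[H⁺] = 10^(−6.40) = 4 × 10^-7 M, and Q = [Zn²⁺]·P(H₂) / [H⁺]^2 = 1.2 × 10^10.
E = E° − (0.0592/2) log Q = 0.76 − (0.0592/2)(10.079) = 0.462 V.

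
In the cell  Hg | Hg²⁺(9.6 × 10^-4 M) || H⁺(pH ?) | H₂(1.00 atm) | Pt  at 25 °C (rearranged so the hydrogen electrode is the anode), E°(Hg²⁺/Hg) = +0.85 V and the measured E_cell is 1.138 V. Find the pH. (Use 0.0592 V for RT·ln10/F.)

E°_cell = 0.85 V and n = 2.
log Q = n(E° − E)/0.0592 = 2×(0.85 − 1.138)/0.0592 = -9.730.
With Q = [H⁺]^2 / ([Hg²⁺]·P(H₂)), solving for [H⁺] gives log[H⁺] = -6.374, so pH = 6.37.

pH = 6.37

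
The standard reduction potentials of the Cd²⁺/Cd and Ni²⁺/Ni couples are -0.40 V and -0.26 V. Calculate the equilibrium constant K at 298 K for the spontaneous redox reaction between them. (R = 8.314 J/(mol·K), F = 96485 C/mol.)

5.4 × 10^4

E°_cell = -0.26 − (-0.40) = 0.14 V, with n = 2 electrons transferred.
At equilibrium E = 0, so the Nernst equation gives ln K = nFE°/RT = (2)(96485)(0.14)/((8.314)(298)) = 10.90.
K = e^10.90 = 5.4 × 10^4.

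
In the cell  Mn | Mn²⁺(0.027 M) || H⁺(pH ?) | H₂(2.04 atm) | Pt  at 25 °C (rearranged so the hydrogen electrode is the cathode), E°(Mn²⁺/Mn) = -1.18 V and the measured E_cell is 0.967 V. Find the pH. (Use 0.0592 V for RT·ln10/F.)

E°_cell = 1.18 V and n = 2.
log Q = n(E° − E)/0.0592 = 2×(1.18 − 0.967)/0.0592 = 7.196.
With Q = [Mn²⁺]·P(H₂) / [H⁺]^2, solving for [H⁺] gives log[H⁺] = -4.227, so pH = 4.23.

pH = 4.23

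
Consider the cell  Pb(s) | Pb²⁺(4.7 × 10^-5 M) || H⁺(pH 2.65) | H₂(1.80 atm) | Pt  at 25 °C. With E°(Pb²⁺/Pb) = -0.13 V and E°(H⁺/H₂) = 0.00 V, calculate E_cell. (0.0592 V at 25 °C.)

0.094 V

The hydrogen couple is the cathode, so E°_cell = 0.13 V; n = 2.
[H⁺] = 10^(−2.65) = 0.0022 M, and Q = [Pb²⁺]·P(H₂) / [H⁺]^2 = 16.9.
E = E° − (0.0592/2) log Q = 0.13 − (0.0592/2)(1.227) = 0.094 V.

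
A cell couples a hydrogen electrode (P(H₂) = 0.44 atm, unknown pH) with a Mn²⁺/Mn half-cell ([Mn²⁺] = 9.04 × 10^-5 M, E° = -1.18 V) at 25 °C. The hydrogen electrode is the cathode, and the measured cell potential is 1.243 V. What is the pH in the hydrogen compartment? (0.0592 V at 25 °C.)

E°_cell = 1.18 V and n = 2.
log Q = n(E° − E)/0.0592 = 2×(1.18 − 1.243)/0.0592 = -2.128.
With Q = [Mn²⁺]·P(H₂) / [H⁺]^2, solving for [H⁺] gives log[H⁺] = -1.136, so pH = 1.14.

pH = 1.14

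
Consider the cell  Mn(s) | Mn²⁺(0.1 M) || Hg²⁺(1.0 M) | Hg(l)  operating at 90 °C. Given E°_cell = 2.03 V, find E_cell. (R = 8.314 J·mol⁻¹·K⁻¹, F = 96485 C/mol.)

Balancing electrons gives n = 2; the reaction quotient is Q = [Mn²⁺]/[Hg²⁺] = 0.100.
E = E° − (RT/nF) ln Q = 2.03 − (8.314×363)/(2×96485) × (-2.303) = 2.030 + 0.036 = 2.066 V.

2.07 V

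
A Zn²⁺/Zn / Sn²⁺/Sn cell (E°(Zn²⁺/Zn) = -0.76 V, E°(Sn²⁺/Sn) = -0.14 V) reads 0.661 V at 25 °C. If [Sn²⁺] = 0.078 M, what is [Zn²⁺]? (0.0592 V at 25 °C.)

0.0032 M

From the Nernst equation, log Q = n(E° − E)/0.0592 = 2(0.62 − 0.661)/0.0592 = -1.385, so Q = 0.0412.
With Q = [Zn²⁺]/[Sn²⁺] and the known concentrations, [Zn²⁺] in the numerator gives [Zn²⁺] = 0.0032 M.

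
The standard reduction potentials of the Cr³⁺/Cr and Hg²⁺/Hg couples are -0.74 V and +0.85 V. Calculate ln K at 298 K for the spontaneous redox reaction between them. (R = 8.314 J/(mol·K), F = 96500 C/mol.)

E°_cell = +0.85 − (-0.74) = 1.59 V, with n = 6 electrons transferred.
At equilibrium E = 0, so the Nernst equation gives ln K = nFE°/RT = (6)(96500)(1.59)/((8.314)(298)) = 371.58.

ln K = 371.6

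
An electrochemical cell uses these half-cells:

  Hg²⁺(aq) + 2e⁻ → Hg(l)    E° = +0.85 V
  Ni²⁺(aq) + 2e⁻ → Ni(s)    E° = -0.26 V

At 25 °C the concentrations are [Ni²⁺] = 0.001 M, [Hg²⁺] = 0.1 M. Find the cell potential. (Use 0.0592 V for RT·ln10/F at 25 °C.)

1.17 V

The Hg²⁺/Hg couple has the higher reduction potential and acts as the cathode, so E°_cell = +0.85 − (-0.26) = 1.11 V.
Balancing electrons gives n = 2; the reaction quotient is Q = [Ni²⁺]/[Hg²⁺] = 0.0100.
At 25 °C, E = E° − (0.0592/n) log Q = 1.11 − (0.0592/2)(-2.000) = 1.110 + 0.059 = 1.169 V.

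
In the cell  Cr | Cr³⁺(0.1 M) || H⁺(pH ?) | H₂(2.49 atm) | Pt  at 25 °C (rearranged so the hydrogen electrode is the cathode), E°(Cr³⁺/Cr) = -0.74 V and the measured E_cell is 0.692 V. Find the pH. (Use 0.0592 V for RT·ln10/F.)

pH = 0.95

E°_cell = 0.74 V and n = 6.
log Q = n(E° − E)/0.0592 = 6×(0.74 − 0.692)/0.0592 = 4.865.
With Q = [Cr³⁺]^2·P(H₂)^3 / [H⁺]^6, solving for [H⁺] gives log[H⁺] = -0.946, so pH = 0.95.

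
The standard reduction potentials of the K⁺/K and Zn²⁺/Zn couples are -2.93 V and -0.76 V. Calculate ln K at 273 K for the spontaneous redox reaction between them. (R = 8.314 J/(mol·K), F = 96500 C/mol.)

E°_cell = -0.76 − (-2.93) = 2.17 V, with n = 2 electrons transferred.
At equilibrium E = 0, so the Nernst equation gives ln K = nFE°/RT = (2)(96500)(2.17)/((8.314)(273)) = 184.52.

ln K = 184.5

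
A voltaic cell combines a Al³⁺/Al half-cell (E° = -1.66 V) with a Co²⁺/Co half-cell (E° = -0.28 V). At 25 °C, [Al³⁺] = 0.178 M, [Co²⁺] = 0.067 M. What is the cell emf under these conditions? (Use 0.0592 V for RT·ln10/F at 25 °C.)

1.36 V

The Co²⁺/Co couple has the higher reduction potential and acts as the cathode, so E°_cell = -0.28 − (-1.66) = 1.38 V.
Balancing electrons gives n = 6; the reaction quotient is Q = [Al³⁺]^2/[Co²⁺]^3 = 105.
At 25 °C, E = E° − (0.0592/n) log Q = 1.38 − (0.0592/6)(2.023) = 1.380 − 0.020 = 1.360 V.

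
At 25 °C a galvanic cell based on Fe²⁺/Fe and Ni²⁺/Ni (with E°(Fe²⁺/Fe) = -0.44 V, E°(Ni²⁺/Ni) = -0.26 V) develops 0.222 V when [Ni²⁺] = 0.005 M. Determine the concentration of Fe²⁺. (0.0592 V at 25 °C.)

1.9 × 10^-4 M

From the Nernst equation, log Q = n(E° − E)/0.0592 = 2(0.18 − 0.222)/0.0592 = -1.419, so Q = 0.0381.
With Q = [Fe²⁺]/[Ni²⁺] and the known concentrations, [Fe²⁺] in the numerator gives [Fe²⁺] = 1.9 × 10^-4 M.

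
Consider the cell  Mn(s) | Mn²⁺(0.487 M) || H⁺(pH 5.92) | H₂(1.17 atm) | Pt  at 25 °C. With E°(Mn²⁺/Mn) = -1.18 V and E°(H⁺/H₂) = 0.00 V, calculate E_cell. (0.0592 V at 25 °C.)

The hydrogen couple is the cathode, so E°_cell = 1.18 V; n = 2.
[H⁺] = 10^(−5.92) = 1.2 × 10^-6 M, and Q = [Mn²⁺]·P(H₂) / [H⁺]^2 = 3.94 × 10^11.
E = E° − (0.0592/2) log Q = 1.18 − (0.0592/2)(11.596) = 0.837 V.

0.84 V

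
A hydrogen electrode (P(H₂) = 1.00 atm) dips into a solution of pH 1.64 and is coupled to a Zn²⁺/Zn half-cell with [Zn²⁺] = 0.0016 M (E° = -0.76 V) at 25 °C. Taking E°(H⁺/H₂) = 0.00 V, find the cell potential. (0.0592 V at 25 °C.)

The hydrogen couple is the cathode, so E°_cell = 0.76 V; n = 2.
[H⁺] = 10^(−1.64) = 0.023 M, and Q = [Zn²⁺]·P(H₂) / [H⁺]^2 = 3.05.
E = E° − (0.0592/2) log Q = 0.76 − (0.0592/2)(0.484) = 0.746 V.

0.75 V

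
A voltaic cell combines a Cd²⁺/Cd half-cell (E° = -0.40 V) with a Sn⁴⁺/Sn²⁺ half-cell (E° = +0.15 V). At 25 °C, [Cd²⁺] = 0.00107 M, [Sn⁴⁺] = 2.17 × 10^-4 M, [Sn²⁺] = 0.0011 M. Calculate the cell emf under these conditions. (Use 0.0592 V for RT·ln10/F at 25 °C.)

0.617 V

The Sn⁴⁺/Sn²⁺ couple has the higher reduction potential and acts as the cathode, so E°_cell = +0.15 − (-0.40) = 0.55 V.
Balancing electrons gives n = 2; the reaction quotient is Q = [Cd²⁺]·[Sn²⁺]/[Sn⁴⁺] = 0.00542.
At 25 °C, E = E° − (0.0592/n) log Q = 0.55 − (0.0592/2)(-2.266) = 0.550 + 0.067 = 0.617 V.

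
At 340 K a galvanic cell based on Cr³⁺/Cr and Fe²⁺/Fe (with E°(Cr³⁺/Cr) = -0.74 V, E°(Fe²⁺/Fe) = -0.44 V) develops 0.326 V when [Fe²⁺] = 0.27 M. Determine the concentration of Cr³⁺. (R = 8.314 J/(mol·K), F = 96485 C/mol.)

From the Nernst equation, ln Q = nF(E° − E)/RT = 6×96485×(0.30 − 0.326)/(8.314×340) = -5.325, so Q = 0.00487.
With Q = [Cr³⁺]^2/[Fe²⁺]^3 and the known concentrations, [Cr³⁺]^2 in the numerator gives [Cr³⁺] = 0.0098 M.

0.0098 M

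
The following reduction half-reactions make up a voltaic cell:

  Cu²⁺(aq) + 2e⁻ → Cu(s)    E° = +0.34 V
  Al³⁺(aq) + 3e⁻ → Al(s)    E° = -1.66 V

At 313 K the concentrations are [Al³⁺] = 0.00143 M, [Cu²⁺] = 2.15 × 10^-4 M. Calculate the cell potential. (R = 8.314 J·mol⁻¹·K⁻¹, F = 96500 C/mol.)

The Cu²⁺/Cu couple has the higher reduction potential and acts as the cathode, so E°_cell = +0.34 − (-1.66) = 2.00 V.
Balancing electrons gives n = 6; the reaction quotient is Q = [Al³⁺]^2/[Cu²⁺]^3 = 2.06 × 10^5.
E = E° − (RT/nF) ln Q = 2.00 − (8.314×313)/(6×96500) × (12.234) = 2.000 − 0.055 = 1.945 V.

1.95 V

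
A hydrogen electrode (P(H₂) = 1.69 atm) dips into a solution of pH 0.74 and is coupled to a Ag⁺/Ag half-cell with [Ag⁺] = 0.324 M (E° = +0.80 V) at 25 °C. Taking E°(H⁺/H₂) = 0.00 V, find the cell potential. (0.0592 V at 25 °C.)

The Ag⁺/Ag couple is the cathode, so E°_cell = 0.80 V; n = 2.
[H⁺] = 10^(−0.74) = 0.18 M, and Q = [H⁺]^2 / ([Ag⁺]^2·P(H₂)) = 0.187.
E = E° − (0.0592/2) log Q = 0.80 − (0.0592/2)(-0.729) = 0.822 V.

0.82 V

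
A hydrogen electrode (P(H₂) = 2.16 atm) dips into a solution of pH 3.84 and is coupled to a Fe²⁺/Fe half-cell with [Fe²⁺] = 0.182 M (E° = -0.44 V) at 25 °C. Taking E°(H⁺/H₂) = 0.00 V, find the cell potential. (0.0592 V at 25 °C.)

0.22 V

The hydrogen couple is the cathode, so E°_cell = 0.44 V; n = 2.
[H⁺] = 10^(−3.84) = 1.4 × 10^-4 M, and Q = [Fe²⁺]·P(H₂) / [H⁺]^2 = 1.88 × 10^7.
E = E° − (0.0592/2) log Q = 0.44 − (0.0592/2)(7.275) = 0.225 V.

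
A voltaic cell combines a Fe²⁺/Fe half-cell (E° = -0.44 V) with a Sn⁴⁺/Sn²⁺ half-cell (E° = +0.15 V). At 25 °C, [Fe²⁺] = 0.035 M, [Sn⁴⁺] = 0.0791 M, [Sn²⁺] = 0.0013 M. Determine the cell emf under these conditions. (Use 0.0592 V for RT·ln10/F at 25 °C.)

The Sn⁴⁺/Sn²⁺ couple has the higher reduction potential and acts as the cathode, so E°_cell = +0.15 − (-0.44) = 0.59 V.
Balancing electrons gives n = 2; the reaction quotient is Q = [Fe²⁺]·[Sn²⁺]/[Sn⁴⁺] = 5.75 × 10^-4.
At 25 °C, E = E° − (0.0592/n) log Q = 0.59 − (0.0592/2)(-3.240) = 0.590 + 0.096 = 0.686 V.

0.686 V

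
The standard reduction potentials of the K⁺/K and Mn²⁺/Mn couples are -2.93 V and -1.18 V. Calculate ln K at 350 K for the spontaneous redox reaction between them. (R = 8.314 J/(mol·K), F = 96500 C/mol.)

E°_cell = -1.18 − (-2.93) = 1.75 V, with n = 2 electrons transferred.
At equilibrium E = 0, so the Nernst equation gives ln K = nFE°/RT = (2)(96500)(1.75)/((8.314)(350)) = 116.07.

ln K = 116.1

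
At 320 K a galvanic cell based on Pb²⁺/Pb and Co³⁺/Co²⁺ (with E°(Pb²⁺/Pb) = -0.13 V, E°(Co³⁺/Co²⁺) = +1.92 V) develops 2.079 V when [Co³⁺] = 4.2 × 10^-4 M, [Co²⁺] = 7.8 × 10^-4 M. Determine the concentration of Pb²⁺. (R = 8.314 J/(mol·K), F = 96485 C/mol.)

0.035 M

From the Nernst equation, ln Q = nF(E° − E)/RT = 2×96485×(2.05 − 2.079)/(8.314×320) = -2.103, so Q = 0.122.
With Q = [Pb²⁺]·[Co²⁺]^2/[Co³⁺]^2 and the known concentrations, [Pb²⁺] in the numerator gives [Pb²⁺] = 0.035 M.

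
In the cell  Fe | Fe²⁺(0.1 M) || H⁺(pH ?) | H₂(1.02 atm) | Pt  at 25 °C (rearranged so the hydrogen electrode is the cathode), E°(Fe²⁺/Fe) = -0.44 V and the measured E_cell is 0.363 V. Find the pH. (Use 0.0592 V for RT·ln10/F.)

pH = 1.80

E°_cell = 0.44 V and n = 2.
log Q = n(E° − E)/0.0592 = 2×(0.44 − 0.363)/0.0592 = 2.601.
With Q = [Fe²⁺]·P(H₂) / [H⁺]^2, solving for [H⁺] gives log[H⁺] = -1.796, so pH = 1.80.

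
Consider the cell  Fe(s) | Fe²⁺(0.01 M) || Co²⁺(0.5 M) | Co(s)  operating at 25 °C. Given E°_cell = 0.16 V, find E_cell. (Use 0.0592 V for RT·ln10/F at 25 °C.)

0.210 V

Balancing electrons gives n = 2; the reaction quotient is Q = [Fe²⁺]/[Co²⁺] = 0.0200.
At 25 °C, E = E° − (0.0592/n) log Q = 0.16 − (0.0592/2)(-1.699) = 0.160 + 0.050 = 0.210 V.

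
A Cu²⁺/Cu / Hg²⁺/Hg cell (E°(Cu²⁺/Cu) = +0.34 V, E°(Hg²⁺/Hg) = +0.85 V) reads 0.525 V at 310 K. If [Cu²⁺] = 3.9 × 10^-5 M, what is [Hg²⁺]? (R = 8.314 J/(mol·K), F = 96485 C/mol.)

1.2 × 10^-4 M

From the Nernst equation, ln Q = nF(E° − E)/RT = 2×96485×(0.51 − 0.525)/(8.314×310) = -1.123, so Q = 0.325.
With Q = [Cu²⁺]/[Hg²⁺] and the known concentrations, [Hg²⁺] in the denominator gives [Hg²⁺] = 1.2 × 10^-4 M.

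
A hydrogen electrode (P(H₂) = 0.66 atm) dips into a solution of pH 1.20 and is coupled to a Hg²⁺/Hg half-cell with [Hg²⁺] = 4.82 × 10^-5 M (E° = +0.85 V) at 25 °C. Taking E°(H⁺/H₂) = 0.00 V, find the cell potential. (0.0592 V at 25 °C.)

0.79 V

The Hg²⁺/Hg couple is the cathode, so E°_cell = 0.85 V; n = 2.
[H⁺] = 10^(−1.20) = 0.063 M, and Q = [H⁺]^2 / ([Hg²⁺]·P(H₂)) = 125.
E = E° − (0.0592/2) log Q = 0.85 − (0.0592/2)(2.097) = 0.788 V.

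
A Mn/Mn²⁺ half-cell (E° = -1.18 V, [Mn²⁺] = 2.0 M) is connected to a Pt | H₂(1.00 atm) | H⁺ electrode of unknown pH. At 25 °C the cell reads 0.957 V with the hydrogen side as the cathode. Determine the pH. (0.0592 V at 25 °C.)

E°_cell = 1.18 V and n = 2.
log Q = n(E° − E)/0.0592 = 2×(1.18 − 0.957)/0.0592 = 7.534.
With Q = [Mn²⁺]·P(H₂) / [H⁺]^2, solving for [H⁺] gives log[H⁺] = -3.616, so pH = 3.62.

pH = 3.62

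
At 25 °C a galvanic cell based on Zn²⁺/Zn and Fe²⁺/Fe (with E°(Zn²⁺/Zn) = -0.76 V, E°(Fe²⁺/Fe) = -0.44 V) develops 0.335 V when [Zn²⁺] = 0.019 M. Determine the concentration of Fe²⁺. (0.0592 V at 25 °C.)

From the Nernst equation, log Q = n(E° − E)/0.0592 = 2(0.32 − 0.335)/0.0592 = -0.507, so Q = 0.311.
With Q = [Zn²⁺]/[Fe²⁺] and the known concentrations, [Fe²⁺] in the denominator gives [Fe²⁺] = 0.061 M.

0.061 M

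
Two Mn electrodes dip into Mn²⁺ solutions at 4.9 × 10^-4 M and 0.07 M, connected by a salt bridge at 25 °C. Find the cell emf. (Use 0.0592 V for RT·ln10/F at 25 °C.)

0.064 V

Both half-cells are Mn²⁺/Mn, so E°_cell = 0. The concentrated side is the cathode; the cell reaction moves Mn²⁺ from high to low concentration with n = 2.
Q = [Mn²⁺]_dilute/[Mn²⁺]_conc = 4.9 × 10^-4/0.07 = 0.00700.
E = 0 − (0.0592/2) log Q = −(0.0592/2)(-2.155) = 0.0638 V.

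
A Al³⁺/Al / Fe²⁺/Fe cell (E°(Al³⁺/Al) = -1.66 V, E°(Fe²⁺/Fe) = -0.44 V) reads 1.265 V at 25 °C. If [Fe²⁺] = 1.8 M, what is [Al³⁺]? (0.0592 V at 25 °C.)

From the Nernst equation, log Q = n(E° − E)/0.0592 = 6(1.22 − 1.265)/0.0592 = -4.561, so Q = 2.75 × 10^-5.
With Q = [Al³⁺]^2/[Fe²⁺]^3 and the known concentrations, [Al³⁺]^2 in the numerator gives [Al³⁺] = 0.013 M.

0.013 M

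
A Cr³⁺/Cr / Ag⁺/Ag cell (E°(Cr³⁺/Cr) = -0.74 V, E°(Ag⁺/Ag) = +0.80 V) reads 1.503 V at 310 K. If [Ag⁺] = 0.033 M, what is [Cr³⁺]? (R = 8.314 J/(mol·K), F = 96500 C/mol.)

0.0023 M

From the Nernst equation, ln Q = nF(E° − E)/RT = 3×96500×(1.54 − 1.503)/(8.314×310) = 4.156, so Q = 63.8.
With Q = [Cr³⁺]/[Ag⁺]^3 and the known concentrations, [Cr³⁺] in the numerator gives [Cr³⁺] = 0.0023 M.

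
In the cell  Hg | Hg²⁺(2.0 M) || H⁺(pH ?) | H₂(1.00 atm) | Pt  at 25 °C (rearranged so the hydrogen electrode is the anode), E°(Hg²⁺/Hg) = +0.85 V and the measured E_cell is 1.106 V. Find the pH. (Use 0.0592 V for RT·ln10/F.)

E°_cell = 0.85 V and n = 2.
log Q = n(E° − E)/0.0592 = 2×(0.85 − 1.106)/0.0592 = -8.649.
With Q = [H⁺]^2 / ([Hg²⁺]·P(H₂)), solving for [H⁺] gives log[H⁺] = -4.174, so pH = 4.17.

pH = 4.17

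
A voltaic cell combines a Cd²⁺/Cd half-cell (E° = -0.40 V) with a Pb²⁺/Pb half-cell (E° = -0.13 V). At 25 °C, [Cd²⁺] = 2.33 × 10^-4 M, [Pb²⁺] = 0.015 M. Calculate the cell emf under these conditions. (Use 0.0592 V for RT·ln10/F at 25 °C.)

The Pb²⁺/Pb couple has the higher reduction potential and acts as the cathode, so E°_cell = -0.13 − (-0.40) = 0.27 V.
Balancing electrons gives n = 2; the reaction quotient is Q = [Cd²⁺]/[Pb²⁺] = 0.0155.
At 25 °C, E = E° − (0.0592/n) log Q = 0.27 − (0.0592/2)(-1.809) = 0.270 + 0.054 = 0.324 V.

0.324 V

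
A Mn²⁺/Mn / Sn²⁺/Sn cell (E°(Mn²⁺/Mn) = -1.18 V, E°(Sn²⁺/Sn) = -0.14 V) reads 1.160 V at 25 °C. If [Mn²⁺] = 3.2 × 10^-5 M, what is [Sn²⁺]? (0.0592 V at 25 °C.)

0.36 M

From the Nernst equation, log Q = n(E° − E)/0.0592 = 2(1.04 − 1.160)/0.0592 = -4.054, so Q = 8.83 × 10^-5.
With Q = [Mn²⁺]/[Sn²⁺] and the known concentrations, [Sn²⁺] in the denominator gives [Sn²⁺] = 0.36 M.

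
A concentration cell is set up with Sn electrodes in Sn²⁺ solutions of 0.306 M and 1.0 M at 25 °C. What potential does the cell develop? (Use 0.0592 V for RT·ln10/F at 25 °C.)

0.015 V

Both half-cells are Sn²⁺/Sn, so E°_cell = 0. The concentrated side is the cathode; the cell reaction moves Sn²⁺ from high to low concentration with n = 2.
Q = [Sn²⁺]_dilute/[Sn²⁺]_conc = 0.306/1.0 = 0.306.
E = 0 − (0.0592/2) log Q = −(0.0592/2)(-0.514) = 0.0152 V.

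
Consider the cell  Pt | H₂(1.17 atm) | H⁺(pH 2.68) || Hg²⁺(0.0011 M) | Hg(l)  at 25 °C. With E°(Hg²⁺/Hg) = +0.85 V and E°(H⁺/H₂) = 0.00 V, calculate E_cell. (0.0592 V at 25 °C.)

0.92 V

The Hg²⁺/Hg couple is the cathode, so E°_cell = 0.85 V; n = 2.
[H⁺] = 10^(−2.68) = 0.0021 M, and Q = [H⁺]^2 / ([Hg²⁺]·P(H₂)) = 0.00339.
E = E° − (0.0592/2) log Q = 0.85 − (0.0592/2)(-2.470) = 0.923 V.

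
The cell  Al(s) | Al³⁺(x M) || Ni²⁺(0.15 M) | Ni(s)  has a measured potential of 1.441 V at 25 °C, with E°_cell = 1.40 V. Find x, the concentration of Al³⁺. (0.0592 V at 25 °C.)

4.9 × 10^-4 M

From the Nernst equation, log Q = n(E° − E)/0.0592 = 6(1.40 − 1.441)/0.0592 = -4.155, so Q = 6.99 × 10^-5.
With Q = [Al³⁺]^2/[Ni²⁺]^3 and the known concentrations, [Al³⁺]^2 in the numerator gives [Al³⁺] = 4.9 × 10^-4 M.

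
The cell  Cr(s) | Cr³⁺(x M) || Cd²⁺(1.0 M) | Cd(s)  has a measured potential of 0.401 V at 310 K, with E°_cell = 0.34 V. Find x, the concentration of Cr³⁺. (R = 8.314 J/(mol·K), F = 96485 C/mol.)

0.0011 M

From the Nernst equation, ln Q = nF(E° − E)/RT = 6×96485×(0.34 − 0.401)/(8.314×310) = -13.702, so Q = 1.12 × 10^-6.
With Q = [Cr³⁺]^2/[Cd²⁺]^3 and the known concentrations, [Cr³⁺]^2 in the numerator gives [Cr³⁺] = 0.0011 M.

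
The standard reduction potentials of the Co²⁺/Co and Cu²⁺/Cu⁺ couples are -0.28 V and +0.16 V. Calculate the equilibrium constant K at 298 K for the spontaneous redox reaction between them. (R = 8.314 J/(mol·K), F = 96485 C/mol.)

E°_cell = +0.16 − (-0.28) = 0.44 V, with n = 2 electrons transferred.
At equilibrium E = 0, so the Nernst equation gives ln K = nFE°/RT = (2)(96485)(0.44)/((8.314)(298)) = 34.27.
K = e^34.27 = 7.6 × 10^14.

7.6 × 10^14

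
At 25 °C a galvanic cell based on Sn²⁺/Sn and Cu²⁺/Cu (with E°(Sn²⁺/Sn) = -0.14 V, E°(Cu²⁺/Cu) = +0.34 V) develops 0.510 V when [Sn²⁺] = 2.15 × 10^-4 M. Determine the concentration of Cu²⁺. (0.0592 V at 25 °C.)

0.0022 M

From the Nernst equation, log Q = n(E° − E)/0.0592 = 2(0.48 − 0.510)/0.0592 = -1.014, so Q = 0.0969.
With Q = [Sn²⁺]/[Cu²⁺] and the known concentrations, [Cu²⁺] in the denominator gives [Cu²⁺] = 0.0022 M.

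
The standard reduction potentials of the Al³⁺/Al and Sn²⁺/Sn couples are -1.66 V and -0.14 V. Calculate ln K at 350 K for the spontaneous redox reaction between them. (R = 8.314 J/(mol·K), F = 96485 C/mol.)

ln K = 302.4

E°_cell = -0.14 − (-1.66) = 1.52 V, with n = 6 electrons transferred.
At equilibrium E = 0, so the Nernst equation gives ln K = nFE°/RT = (6)(96485)(1.52)/((8.314)(350)) = 302.40.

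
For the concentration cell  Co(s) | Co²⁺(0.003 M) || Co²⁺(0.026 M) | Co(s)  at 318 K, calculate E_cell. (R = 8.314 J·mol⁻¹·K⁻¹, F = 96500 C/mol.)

Both half-cells are Co²⁺/Co, so E°_cell = 0. The concentrated side is the cathode; the cell reaction moves Co²⁺ from high to low concentration with n = 2.
Q = [Co²⁺]_dilute/[Co²⁺]_conc = 0.003/0.026 = 0.115.
E = 0 − (RT/nF) ln Q = −((8.314×318)/(2×96500))(-2.159) = 0.0296 V.

0.030 V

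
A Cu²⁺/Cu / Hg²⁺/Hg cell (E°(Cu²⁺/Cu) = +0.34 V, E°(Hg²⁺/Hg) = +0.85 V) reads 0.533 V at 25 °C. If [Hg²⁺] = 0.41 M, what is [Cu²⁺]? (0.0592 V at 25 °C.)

From the Nernst equation, log Q = n(E° − E)/0.0592 = 2(0.51 − 0.533)/0.0592 = -0.777, so Q = 0.167.
With Q = [Cu²⁺]/[Hg²⁺] and the known concentrations, [Cu²⁺] in the numerator gives [Cu²⁺] = 0.069 M.

0.069 M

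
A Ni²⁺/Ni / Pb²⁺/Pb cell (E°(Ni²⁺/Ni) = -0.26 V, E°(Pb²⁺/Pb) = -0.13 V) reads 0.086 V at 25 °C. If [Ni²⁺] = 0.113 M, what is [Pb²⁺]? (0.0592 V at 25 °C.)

From the Nernst equation, log Q = n(E° − E)/0.0592 = 2(0.13 − 0.086)/0.0592 = 1.486, so Q = 30.7.
With Q = [Ni²⁺]/[Pb²⁺] and the known concentrations, [Pb²⁺] in the denominator gives [Pb²⁺] = 0.0037 M.

0.0037 M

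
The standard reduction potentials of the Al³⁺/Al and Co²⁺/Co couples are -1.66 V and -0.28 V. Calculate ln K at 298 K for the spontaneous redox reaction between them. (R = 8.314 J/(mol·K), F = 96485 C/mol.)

E°_cell = -0.28 − (-1.66) = 1.38 V, with n = 6 electrons transferred.
At equilibrium E = 0, so the Nernst equation gives ln K = nFE°/RT = (6)(96485)(1.38)/((8.314)(298)) = 322.45.

ln K = 322.5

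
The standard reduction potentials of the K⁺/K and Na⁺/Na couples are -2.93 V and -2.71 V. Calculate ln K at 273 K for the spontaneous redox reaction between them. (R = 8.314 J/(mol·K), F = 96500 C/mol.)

E°_cell = -2.71 − (-2.93) = 0.22 V, with n = 1 electron transferred.
At equilibrium E = 0, so the Nernst equation gives ln K = nFE°/RT = (1)(96500)(0.22)/((8.314)(273)) = 9.35.

ln K = 9.4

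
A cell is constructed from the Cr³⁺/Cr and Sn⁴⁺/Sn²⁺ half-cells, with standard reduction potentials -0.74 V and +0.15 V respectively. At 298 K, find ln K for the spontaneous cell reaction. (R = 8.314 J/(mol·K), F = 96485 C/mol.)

E°_cell = +0.15 − (-0.74) = 0.89 V, with n = 6 electrons transferred.
At equilibrium E = 0, so the Nernst equation gives ln K = nFE°/RT = (6)(96485)(0.89)/((8.314)(298)) = 207.96.

ln K = 208.0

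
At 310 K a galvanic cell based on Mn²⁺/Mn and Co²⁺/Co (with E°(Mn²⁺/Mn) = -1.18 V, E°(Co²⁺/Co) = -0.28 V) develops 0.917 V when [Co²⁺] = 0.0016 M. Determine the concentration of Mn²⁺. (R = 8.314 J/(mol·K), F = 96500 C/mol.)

From the Nernst equation, ln Q = nF(E° − E)/RT = 2×96500×(0.90 − 0.917)/(8.314×310) = -1.273, so Q = 0.280.
With Q = [Mn²⁺]/[Co²⁺] and the known concentrations, [Mn²⁺] in the numerator gives [Mn²⁺] = 4.5 × 10^-4 M.

4.5 × 10^-4 M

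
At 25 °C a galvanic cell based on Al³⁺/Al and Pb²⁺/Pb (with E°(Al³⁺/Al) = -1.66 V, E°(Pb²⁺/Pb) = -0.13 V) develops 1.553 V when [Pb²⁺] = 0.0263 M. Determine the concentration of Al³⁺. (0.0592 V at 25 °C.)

From the Nernst equation, log Q = n(E° − E)/0.0592 = 6(1.53 − 1.553)/0.0592 = -2.331, so Q = 0.00467.
With Q = [Al³⁺]^2/[Pb²⁺]^3 and the known concentrations, [Al³⁺]^2 in the numerator gives [Al³⁺] = 2.9 × 10^-4 M.

2.9 × 10^-4 M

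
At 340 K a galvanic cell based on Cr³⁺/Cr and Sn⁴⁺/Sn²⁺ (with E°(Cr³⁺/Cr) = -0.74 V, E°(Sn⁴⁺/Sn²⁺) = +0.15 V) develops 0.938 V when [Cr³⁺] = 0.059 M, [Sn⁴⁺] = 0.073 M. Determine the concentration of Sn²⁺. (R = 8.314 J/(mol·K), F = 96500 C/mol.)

From the Nernst equation, ln Q = nF(E° − E)/RT = 6×96500×(0.89 − 0.938)/(8.314×340) = -9.832, so Q = 5.37 × 10^-5.
With Q = [Cr³⁺]^2·[Sn²⁺]^3/[Sn⁴⁺]^3 and the known concentrations, [Sn²⁺]^3 in the numerator gives [Sn²⁺] = 0.018 M.

0.018 M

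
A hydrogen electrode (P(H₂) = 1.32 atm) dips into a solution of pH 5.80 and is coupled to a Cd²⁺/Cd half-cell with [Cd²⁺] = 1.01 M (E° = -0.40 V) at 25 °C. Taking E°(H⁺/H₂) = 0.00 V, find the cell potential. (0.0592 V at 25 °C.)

The hydrogen couple is the cathode, so E°_cell = 0.40 V; n = 2.
[H⁺] = 10^(−5.80) = 1.6 × 10^-6 M, and Q = [Cd²⁺]·P(H₂) / [H⁺]^2 = 5.31 × 10^11.
E = E° − (0.0592/2) log Q = 0.40 − (0.0592/2)(11.725) = 0.053 V.

0.053 V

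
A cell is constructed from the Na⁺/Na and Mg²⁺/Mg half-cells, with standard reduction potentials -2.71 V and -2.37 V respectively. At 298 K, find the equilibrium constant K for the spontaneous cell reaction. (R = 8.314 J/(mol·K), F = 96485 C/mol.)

3.2 × 10^11

E°_cell = -2.37 − (-2.71) = 0.34 V, with n = 2 electrons transferred.
At equilibrium E = 0, so the Nernst equation gives ln K = nFE°/RT = (2)(96485)(0.34)/((8.314)(298)) = 26.48.
K = e^26.48 = 3.2 × 10^11.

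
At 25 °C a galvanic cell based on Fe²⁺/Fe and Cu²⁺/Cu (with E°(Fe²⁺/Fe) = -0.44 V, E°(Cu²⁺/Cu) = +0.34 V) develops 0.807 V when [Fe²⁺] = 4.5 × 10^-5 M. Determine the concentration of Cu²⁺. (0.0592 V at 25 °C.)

3.7 × 10^-4 M

From the Nernst equation, log Q = n(E° − E)/0.0592 = 2(0.78 − 0.807)/0.0592 = -0.912, so Q = 0.122.
With Q = [Fe²⁺]/[Cu²⁺] and the known concentrations, [Cu²⁺] in the denominator gives [Cu²⁺] = 3.7 × 10^-4 M.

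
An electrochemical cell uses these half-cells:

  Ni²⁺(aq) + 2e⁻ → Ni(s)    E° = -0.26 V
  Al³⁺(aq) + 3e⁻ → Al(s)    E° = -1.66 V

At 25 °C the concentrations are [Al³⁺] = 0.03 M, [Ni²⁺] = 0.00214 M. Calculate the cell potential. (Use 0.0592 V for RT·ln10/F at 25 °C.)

1.35 V

The Ni²⁺/Ni couple has the higher reduction potential and acts as the cathode, so E°_cell = -0.26 − (-1.66) = 1.40 V.
Balancing electrons gives n = 6; the reaction quotient is Q = [Al³⁺]^2/[Ni²⁺]^3 = 9.18 × 10^4.
At 25 °C, E = E° − (0.0592/n) log Q = 1.40 − (0.0592/6)(4.963) = 1.400 − 0.049 = 1.351 V.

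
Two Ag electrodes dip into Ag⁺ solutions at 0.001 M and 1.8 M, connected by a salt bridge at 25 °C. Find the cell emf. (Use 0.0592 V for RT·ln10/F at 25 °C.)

0.19 V

Both half-cells are Ag⁺/Ag, so E°_cell = 0. The concentrated side is the cathode; the cell reaction moves Ag⁺ from high to low concentration with n = 1.
Q = [Ag⁺]_dilute/[Ag⁺]_conc = 0.001/1.8 = 5.56 × 10^-4.
E = 0 − (0.0592/1) log Q = −(0.0592/1)(-3.255) = 0.1927 V.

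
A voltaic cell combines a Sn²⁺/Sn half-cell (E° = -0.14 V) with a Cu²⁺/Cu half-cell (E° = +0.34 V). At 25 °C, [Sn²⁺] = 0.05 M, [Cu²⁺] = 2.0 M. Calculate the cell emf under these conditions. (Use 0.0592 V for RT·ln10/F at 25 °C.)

The Cu²⁺/Cu couple has the higher reduction potential and acts as the cathode, so E°_cell = +0.34 − (-0.14) = 0.48 V.
Balancing electrons gives n = 2; the reaction quotient is Q = [Sn²⁺]/[Cu²⁺] = 0.0250.
At 25 °C, E = E° − (0.0592/n) log Q = 0.48 − (0.0592/2)(-1.602) = 0.480 + 0.047 = 0.527 V.

0.527 V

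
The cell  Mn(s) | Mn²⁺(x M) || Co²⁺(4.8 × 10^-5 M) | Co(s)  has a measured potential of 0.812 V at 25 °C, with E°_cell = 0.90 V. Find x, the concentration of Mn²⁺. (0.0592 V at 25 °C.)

From the Nernst equation, log Q = n(E° − E)/0.0592 = 2(0.90 − 0.812)/0.0592 = 2.973, so Q = 940.
With Q = [Mn²⁺]/[Co²⁺] and the known concentrations, [Mn²⁺] in the numerator gives [Mn²⁺] = 0.045 M.

0.045 M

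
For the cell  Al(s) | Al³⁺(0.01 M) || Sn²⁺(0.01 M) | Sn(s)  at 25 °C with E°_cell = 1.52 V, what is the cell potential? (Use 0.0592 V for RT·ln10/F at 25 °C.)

Balancing electrons gives n = 6; the reaction quotient is Q = [Al³⁺]^2/[Sn²⁺]^3 = 100.
At 25 °C, E = E° − (0.0592/n) log Q = 1.52 − (0.0592/6)(2.000) = 1.520 − 0.020 = 1.500 V.

1.50 V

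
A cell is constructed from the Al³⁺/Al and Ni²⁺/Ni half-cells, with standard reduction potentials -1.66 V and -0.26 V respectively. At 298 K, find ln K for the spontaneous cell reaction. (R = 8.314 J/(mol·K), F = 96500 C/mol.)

E°_cell = -0.26 − (-1.66) = 1.40 V, with n = 6 electrons transferred.
At equilibrium E = 0, so the Nernst equation gives ln K = nFE°/RT = (6)(96500)(1.40)/((8.314)(298)) = 327.18.

ln K = 327.2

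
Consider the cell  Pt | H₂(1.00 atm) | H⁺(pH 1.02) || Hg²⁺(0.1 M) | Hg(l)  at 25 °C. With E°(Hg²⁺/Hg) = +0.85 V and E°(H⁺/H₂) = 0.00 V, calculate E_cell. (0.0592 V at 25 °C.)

0.88 V

The Hg²⁺/Hg couple is the cathode, so E°_cell = 0.85 V; n = 2.
[H⁺] = 10^(−1.02) = 0.095 M, and Q = [H⁺]^2 / ([Hg²⁺]·P(H₂)) = 0.0912.
E = E° − (0.0592/2) log Q = 0.85 − (0.0592/2)(-1.040) = 0.881 V.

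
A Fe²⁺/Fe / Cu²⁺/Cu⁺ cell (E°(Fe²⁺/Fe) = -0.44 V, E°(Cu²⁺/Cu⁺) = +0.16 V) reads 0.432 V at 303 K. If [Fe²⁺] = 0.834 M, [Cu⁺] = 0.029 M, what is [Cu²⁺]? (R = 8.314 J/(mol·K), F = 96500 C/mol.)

4.2 × 10^-5 M

From the Nernst equation, ln Q = nF(E° − E)/RT = 2×96500×(0.60 − 0.432)/(8.314×303) = 12.871, so Q = 3.89 × 10^5.
With Q = [Fe²⁺]·[Cu⁺]^2/[Cu²⁺]^2 and the known concentrations, [Cu²⁺]^2 in the denominator gives [Cu²⁺] = 4.2 × 10^-5 M.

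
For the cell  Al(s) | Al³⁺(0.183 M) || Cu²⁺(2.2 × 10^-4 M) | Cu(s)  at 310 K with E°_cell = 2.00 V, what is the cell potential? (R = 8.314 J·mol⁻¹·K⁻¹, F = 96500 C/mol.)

1.90 V

Balancing electrons gives n = 6; the reaction quotient is Q = [Al³⁺]^2/[Cu²⁺]^3 = 3.15 × 10^9.
E = E° − (RT/nF) ln Q = 2.00 − (8.314×310)/(6×96500) × (21.869) = 2.000 − 0.097 = 1.903 V.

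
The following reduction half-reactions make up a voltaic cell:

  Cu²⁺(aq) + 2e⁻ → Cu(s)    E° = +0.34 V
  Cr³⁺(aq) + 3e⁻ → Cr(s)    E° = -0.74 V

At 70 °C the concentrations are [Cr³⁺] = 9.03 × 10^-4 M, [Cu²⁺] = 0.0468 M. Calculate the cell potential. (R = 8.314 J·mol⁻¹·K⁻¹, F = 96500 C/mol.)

The Cu²⁺/Cu couple has the higher reduction potential and acts as the cathode, so E°_cell = +0.34 − (-0.74) = 1.08 V.
Balancing electrons gives n = 6; the reaction quotient is Q = [Cr³⁺]^2/[Cu²⁺]^3 = 0.00795.
E = E° − (RT/nF) ln Q = 1.08 − (8.314×343)/(6×96500) × (-4.834) = 1.080 + 0.024 = 1.104 V.

1.10 V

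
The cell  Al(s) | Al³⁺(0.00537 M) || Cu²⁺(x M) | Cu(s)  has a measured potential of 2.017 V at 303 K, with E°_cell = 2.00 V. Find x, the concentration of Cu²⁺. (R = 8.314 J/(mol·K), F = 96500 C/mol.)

0.11 M

From the Nernst equation, ln Q = nF(E° − E)/RT = 6×96500×(2.00 − 2.017)/(8.314×303) = -3.907, so Q = 0.0201.
With Q = [Al³⁺]^2/[Cu²⁺]^3 and the known concentrations, [Cu²⁺]^3 in the denominator gives [Cu²⁺] = 0.11 M.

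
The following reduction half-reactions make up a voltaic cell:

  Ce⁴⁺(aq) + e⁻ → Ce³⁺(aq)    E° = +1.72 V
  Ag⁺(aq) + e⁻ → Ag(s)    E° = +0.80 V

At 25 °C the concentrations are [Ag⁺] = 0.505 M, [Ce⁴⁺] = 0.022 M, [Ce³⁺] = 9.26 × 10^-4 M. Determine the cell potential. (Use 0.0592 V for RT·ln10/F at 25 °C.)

The Ce⁴⁺/Ce³⁺ couple has the higher reduction potential and acts as the cathode, so E°_cell = +1.72 − (+0.80) = 0.92 V.
Balancing electrons gives n = 1; the reaction quotient is Q = [Ag⁺]·[Ce³⁺]/[Ce⁴⁺] = 0.0213.
At 25 °C, E = E° − (0.0592/n) log Q = 0.92 − (0.0592/1)(-1.673) = 0.920 + 0.099 = 1.019 V.

1.02 V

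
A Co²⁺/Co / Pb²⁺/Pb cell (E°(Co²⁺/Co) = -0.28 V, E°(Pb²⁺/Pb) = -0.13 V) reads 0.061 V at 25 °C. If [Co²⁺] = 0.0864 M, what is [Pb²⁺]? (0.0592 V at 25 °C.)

8.5 × 10^-5 M

From the Nernst equation, log Q = n(E° − E)/0.0592 = 2(0.15 − 0.061)/0.0592 = 3.007, so Q = 1020.
With Q = [Co²⁺]/[Pb²⁺] and the known concentrations, [Pb²⁺] in the denominator gives [Pb²⁺] = 8.5 × 10^-5 M.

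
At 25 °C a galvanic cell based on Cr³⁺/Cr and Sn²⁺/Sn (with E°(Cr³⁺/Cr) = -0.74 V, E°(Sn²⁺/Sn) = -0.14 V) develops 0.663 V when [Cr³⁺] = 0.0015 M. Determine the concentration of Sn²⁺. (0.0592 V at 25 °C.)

From the Nernst equation, log Q = n(E° − E)/0.0592 = 6(0.60 − 0.663)/0.0592 = -6.385, so Q = 4.12 × 10^-7.
With Q = [Cr³⁺]^2/[Sn²⁺]^3 and the known concentrations, [Sn²⁺]^3 in the denominator gives [Sn²⁺] = 1.8 M.

1.8 M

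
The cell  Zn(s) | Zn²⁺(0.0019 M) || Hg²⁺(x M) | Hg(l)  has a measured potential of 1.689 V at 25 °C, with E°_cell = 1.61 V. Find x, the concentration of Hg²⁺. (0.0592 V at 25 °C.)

0.89 M

From the Nernst equation, log Q = n(E° − E)/0.0592 = 2(1.61 − 1.689)/0.0592 = -2.669, so Q = 0.00214.
With Q = [Zn²⁺]/[Hg²⁺] and the known concentrations, [Hg²⁺] in the denominator gives [Hg²⁺] = 0.89 M.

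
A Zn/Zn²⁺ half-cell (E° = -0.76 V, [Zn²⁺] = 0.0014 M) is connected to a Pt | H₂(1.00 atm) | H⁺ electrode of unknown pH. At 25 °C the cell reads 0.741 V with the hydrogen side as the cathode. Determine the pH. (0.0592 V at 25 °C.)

pH = 1.75

E°_cell = 0.76 V and n = 2.
log Q = n(E° − E)/0.0592 = 2×(0.76 − 0.741)/0.0592 = 0.642.
With Q = [Zn²⁺]·P(H₂) / [H⁺]^2, solving for [H⁺] gives log[H⁺] = -1.748, so pH = 1.75.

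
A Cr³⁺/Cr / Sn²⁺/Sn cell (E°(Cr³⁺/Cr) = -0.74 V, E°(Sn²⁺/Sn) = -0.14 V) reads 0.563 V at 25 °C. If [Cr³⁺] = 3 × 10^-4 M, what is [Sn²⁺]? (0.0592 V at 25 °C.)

From the Nernst equation, log Q = n(E° − E)/0.0592 = 6(0.60 − 0.563)/0.0592 = 3.750, so Q = 5620.
With Q = [Cr³⁺]^2/[Sn²⁺]^3 and the known concentrations, [Sn²⁺]^3 in the denominator gives [Sn²⁺] = 2.5 × 10^-4 M.

2.5 × 10^-4 M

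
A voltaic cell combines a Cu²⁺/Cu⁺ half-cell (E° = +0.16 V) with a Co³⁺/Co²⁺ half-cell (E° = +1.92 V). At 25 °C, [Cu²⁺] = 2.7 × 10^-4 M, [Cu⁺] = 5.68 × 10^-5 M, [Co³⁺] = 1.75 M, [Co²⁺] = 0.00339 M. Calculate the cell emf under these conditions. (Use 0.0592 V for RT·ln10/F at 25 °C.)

1.88 V

The Co³⁺/Co²⁺ couple has the higher reduction potential and acts as the cathode, so E°_cell = +1.92 − (+0.16) = 1.76 V.
Balancing electrons gives n = 1; the reaction quotient is Q = [Cu²⁺]·[Co²⁺]/([Cu⁺]·[Co³⁺]) = 0.00921.
At 25 °C, E = E° − (0.0592/n) log Q = 1.76 − (0.0592/1)(-2.036) = 1.760 + 0.121 = 1.881 V.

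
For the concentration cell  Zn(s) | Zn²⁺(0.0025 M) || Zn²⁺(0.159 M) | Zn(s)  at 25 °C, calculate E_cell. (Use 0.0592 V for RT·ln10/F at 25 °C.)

0.053 V

Both half-cells are Zn²⁺/Zn, so E°_cell = 0. The concentrated side is the cathode; the cell reaction moves Zn²⁺ from high to low concentration with n = 2.
Q = [Zn²⁺]_dilute/[Zn²⁺]_conc = 0.0025/0.159 = 0.0157.
E = 0 − (0.0592/2) log Q = −(0.0592/2)(-1.803) = 0.0534 V.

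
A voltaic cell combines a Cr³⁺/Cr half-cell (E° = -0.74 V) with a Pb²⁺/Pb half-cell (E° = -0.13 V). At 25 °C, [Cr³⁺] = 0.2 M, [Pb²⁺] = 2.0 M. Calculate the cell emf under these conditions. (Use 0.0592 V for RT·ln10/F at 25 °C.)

The Pb²⁺/Pb couple has the higher reduction potential and acts as the cathode, so E°_cell = -0.13 − (-0.74) = 0.61 V.
Balancing electrons gives n = 6; the reaction quotient is Q = [Cr³⁺]^2/[Pb²⁺]^3 = 0.00500.
At 25 °C, E = E° − (0.0592/n) log Q = 0.61 − (0.0592/6)(-2.301) = 0.610 + 0.023 = 0.633 V.

0.633 V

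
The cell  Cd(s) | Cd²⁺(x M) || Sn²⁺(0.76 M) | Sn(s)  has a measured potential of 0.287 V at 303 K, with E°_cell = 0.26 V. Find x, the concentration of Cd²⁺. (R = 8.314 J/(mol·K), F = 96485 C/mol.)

From the Nernst equation, ln Q = nF(E° − E)/RT = 2×96485×(0.26 − 0.287)/(8.314×303) = -2.068, so Q = 0.126.
With Q = [Cd²⁺]/[Sn²⁺] and the known concentrations, [Cd²⁺] in the numerator gives [Cd²⁺] = 0.096 M.

0.096 M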